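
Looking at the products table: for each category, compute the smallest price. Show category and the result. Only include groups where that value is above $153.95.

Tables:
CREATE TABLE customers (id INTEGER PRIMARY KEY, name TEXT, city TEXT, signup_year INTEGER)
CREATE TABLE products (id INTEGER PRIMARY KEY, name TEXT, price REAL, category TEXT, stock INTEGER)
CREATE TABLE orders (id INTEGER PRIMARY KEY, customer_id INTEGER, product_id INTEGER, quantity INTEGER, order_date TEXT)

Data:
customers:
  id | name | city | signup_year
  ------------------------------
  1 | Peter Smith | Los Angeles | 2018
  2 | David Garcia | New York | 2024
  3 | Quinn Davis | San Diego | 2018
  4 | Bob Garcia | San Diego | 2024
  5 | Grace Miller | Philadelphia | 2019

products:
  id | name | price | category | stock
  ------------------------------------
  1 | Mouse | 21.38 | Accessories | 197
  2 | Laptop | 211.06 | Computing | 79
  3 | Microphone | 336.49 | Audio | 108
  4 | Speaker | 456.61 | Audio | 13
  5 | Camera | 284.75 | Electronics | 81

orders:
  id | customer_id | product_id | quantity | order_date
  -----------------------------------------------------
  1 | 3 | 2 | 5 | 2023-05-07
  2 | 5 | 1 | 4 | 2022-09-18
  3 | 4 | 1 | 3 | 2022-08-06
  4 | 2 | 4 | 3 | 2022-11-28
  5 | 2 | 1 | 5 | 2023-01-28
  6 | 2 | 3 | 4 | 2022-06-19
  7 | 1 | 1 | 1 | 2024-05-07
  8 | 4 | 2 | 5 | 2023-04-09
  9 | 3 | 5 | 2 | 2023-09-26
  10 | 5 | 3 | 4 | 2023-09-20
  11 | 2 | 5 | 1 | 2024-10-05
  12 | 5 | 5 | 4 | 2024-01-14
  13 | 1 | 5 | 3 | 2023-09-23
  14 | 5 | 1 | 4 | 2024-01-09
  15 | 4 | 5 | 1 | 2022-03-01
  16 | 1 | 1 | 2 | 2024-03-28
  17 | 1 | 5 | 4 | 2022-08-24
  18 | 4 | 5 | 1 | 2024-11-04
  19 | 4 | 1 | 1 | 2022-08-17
SELECT category, MIN(price) AS min_price FROM products GROUP BY category HAVING MIN(price) > 153.95

Execution result:
category | min_price
Audio | 336.49
Computing | 211.06
Electronics | 284.75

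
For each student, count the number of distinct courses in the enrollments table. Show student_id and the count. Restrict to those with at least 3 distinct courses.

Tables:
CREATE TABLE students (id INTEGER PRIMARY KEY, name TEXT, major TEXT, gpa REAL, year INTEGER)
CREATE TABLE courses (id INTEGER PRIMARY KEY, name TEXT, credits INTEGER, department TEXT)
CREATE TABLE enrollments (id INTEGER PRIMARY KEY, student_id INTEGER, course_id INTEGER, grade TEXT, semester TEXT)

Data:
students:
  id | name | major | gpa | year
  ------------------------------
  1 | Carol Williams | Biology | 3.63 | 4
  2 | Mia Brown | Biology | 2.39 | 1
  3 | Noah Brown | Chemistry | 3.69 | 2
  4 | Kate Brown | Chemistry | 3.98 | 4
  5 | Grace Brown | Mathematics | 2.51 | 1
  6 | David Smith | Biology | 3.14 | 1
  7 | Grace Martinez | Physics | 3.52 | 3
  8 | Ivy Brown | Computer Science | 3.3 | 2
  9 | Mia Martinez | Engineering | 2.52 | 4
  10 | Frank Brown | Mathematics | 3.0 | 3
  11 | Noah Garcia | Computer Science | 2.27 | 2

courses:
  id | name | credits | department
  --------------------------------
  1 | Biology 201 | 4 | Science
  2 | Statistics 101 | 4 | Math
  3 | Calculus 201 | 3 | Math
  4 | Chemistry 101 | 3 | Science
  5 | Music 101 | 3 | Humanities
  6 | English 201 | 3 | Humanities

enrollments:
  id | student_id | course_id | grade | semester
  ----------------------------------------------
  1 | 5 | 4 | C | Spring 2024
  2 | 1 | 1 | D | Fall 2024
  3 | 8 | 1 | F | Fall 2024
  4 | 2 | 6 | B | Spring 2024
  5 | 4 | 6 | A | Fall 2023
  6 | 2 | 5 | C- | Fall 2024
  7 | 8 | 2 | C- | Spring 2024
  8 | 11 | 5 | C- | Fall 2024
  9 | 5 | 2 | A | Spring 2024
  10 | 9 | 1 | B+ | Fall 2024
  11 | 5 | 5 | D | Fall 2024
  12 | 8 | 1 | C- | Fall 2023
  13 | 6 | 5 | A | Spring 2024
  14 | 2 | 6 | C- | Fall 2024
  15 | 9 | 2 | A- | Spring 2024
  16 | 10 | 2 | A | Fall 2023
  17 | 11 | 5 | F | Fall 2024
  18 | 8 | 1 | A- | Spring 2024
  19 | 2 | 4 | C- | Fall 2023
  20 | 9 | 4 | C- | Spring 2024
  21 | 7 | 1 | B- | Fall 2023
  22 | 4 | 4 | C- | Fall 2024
SELECT student_id, COUNT(DISTINCT course_id) AS distinct_course_count FROM enrollments GROUP BY student_id HAVING COUNT(DISTINCT course_id) >= 3

Execution result:
student_id | distinct_course_count
2 | 3
5 | 3
9 | 3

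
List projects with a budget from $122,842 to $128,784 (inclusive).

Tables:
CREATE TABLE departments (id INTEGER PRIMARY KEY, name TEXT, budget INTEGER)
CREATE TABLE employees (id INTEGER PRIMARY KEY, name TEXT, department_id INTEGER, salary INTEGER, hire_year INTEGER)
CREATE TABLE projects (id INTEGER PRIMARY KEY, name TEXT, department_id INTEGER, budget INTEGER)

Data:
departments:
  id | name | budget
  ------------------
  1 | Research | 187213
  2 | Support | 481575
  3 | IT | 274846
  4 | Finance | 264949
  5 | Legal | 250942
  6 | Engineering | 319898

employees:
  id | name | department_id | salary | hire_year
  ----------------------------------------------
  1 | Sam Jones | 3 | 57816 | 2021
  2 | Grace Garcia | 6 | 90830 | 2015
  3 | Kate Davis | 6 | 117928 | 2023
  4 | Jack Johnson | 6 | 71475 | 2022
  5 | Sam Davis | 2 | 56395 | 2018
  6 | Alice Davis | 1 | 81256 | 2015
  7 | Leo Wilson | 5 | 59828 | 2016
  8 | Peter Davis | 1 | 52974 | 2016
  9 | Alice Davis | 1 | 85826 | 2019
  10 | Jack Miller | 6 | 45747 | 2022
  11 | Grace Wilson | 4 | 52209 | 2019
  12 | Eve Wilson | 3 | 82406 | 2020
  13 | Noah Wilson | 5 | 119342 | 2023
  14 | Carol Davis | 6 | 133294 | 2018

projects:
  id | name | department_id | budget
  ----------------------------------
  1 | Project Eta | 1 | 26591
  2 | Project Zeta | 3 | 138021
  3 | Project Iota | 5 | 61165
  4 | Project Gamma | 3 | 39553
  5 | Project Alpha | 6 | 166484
SELECT name, budget FROM projects WHERE budget BETWEEN 122842 AND 128784

Execution result:
(no rows)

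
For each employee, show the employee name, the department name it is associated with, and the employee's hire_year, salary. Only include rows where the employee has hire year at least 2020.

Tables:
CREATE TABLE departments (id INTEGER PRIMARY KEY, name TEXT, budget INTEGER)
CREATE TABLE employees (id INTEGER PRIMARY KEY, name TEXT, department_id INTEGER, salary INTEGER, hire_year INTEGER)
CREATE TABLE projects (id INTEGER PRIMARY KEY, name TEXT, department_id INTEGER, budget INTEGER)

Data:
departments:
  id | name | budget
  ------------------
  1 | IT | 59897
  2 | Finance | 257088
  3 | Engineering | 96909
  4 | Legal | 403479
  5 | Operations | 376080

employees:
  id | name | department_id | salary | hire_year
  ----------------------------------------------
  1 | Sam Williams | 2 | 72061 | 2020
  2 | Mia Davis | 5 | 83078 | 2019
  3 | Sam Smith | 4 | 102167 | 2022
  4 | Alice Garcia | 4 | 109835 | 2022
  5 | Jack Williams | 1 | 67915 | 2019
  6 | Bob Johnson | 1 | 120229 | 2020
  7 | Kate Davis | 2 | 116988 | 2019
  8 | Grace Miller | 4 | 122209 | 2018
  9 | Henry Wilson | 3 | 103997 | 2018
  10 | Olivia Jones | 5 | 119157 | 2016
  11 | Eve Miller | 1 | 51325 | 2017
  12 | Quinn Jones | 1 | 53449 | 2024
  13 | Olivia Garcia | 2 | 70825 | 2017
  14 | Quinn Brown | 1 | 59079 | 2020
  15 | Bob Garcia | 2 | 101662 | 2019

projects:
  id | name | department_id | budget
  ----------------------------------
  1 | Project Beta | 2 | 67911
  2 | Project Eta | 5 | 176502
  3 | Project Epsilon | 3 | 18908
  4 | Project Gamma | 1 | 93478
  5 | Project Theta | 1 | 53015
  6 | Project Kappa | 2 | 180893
SELECT c.name, p.name AS department, c.hire_year, c.salary FROM employees c JOIN departments p ON c.department_id = p.id WHERE c.hire_year >= 2020

Execution result:
name | department | hire_year | salary
Sam Williams | Finance | 2020 | 72061
Sam Smith | Legal | 2022 | 102167
Alice Garcia | Legal | 2022 | 109835
Bob Johnson | IT | 2020 | 120229
Quinn Jones | IT | 2024 | 53449
Quinn Brown | IT | 2020 | 59079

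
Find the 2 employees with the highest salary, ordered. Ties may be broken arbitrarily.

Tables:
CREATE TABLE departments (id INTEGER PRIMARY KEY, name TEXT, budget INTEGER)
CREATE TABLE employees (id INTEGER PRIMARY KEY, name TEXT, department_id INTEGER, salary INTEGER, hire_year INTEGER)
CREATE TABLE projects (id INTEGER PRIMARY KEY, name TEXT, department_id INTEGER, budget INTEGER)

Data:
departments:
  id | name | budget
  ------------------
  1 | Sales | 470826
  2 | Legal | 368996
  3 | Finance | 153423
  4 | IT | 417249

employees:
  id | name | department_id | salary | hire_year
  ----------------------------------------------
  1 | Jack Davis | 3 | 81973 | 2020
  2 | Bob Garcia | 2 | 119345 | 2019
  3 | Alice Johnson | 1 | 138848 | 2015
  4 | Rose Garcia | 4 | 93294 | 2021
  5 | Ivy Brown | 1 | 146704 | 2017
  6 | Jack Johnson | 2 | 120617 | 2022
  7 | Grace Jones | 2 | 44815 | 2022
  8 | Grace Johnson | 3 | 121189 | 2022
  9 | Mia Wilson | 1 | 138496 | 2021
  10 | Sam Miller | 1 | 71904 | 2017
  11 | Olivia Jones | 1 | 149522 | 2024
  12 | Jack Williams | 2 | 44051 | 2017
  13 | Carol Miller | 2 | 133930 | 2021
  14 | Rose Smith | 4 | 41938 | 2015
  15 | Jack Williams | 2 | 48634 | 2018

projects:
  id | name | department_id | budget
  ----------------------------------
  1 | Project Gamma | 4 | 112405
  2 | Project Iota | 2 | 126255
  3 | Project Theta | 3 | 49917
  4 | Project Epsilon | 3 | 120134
SELECT name, salary FROM employees ORDER BY salary DESC LIMIT 2

Execution result:
name | salary
Olivia Jones | 149522
Ivy Brown | 146704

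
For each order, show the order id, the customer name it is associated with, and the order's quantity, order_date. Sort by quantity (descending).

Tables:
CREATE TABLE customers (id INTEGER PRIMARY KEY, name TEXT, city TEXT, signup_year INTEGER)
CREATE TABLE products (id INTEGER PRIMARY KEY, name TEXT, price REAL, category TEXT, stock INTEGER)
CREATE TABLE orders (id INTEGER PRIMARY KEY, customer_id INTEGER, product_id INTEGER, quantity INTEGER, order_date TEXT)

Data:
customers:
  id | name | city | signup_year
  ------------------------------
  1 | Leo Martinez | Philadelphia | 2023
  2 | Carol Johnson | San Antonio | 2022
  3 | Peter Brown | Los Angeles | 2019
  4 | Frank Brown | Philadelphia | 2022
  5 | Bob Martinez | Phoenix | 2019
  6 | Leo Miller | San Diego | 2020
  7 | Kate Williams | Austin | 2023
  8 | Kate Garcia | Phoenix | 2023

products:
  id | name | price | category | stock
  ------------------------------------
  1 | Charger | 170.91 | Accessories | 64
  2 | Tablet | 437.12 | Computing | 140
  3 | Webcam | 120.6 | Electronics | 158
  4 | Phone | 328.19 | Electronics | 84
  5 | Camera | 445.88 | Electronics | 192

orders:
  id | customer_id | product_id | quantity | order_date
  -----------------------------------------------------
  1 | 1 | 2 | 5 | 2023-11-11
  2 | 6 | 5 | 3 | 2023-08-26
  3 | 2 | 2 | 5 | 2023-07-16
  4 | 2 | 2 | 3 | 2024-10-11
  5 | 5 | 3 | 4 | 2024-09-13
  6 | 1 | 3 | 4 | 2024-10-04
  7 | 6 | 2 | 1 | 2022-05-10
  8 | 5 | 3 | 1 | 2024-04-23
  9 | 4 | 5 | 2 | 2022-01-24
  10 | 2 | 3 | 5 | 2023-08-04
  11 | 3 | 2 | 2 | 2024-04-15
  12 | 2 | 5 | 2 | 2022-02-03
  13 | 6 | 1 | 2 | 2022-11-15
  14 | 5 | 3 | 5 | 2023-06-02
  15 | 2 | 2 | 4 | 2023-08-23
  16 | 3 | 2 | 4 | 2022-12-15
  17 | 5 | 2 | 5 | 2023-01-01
SELECT c.id, p.name AS customer, c.quantity, c.order_date FROM orders c JOIN customers p ON c.customer_id = p.id ORDER BY c.quantity DESC

Execution result:
id | customer | quantity | order_date
1 | Leo Martinez | 5 | 2023-11-11
3 | Carol Johnson | 5 | 2023-07-16
10 | Carol Johnson | 5 | 2023-08-04
14 | Bob Martinez | 5 | 2023-06-02
17 | Bob Martinez | 5 | 2023-01-01
5 | Bob Martinez | 4 | 2024-09-13
6 | Leo Martinez | 4 | 2024-10-04
15 | Carol Johnson | 4 | 2023-08-23
16 | Peter Brown | 4 | 2022-12-15
2 | Leo Miller | 3 | 2023-08-26
4 | Carol Johnson | 3 | 2024-10-11
9 | Frank Brown | 2 | 2022-01-24
11 | Peter Brown | 2 | 2024-04-15
12 | Carol Johnson | 2 | 2022-02-03
13 | Leo Miller | 2 | 2022-11-15
7 | Leo Miller | 1 | 2022-05-10
8 | Bob Martinez | 1 | 2024-04-23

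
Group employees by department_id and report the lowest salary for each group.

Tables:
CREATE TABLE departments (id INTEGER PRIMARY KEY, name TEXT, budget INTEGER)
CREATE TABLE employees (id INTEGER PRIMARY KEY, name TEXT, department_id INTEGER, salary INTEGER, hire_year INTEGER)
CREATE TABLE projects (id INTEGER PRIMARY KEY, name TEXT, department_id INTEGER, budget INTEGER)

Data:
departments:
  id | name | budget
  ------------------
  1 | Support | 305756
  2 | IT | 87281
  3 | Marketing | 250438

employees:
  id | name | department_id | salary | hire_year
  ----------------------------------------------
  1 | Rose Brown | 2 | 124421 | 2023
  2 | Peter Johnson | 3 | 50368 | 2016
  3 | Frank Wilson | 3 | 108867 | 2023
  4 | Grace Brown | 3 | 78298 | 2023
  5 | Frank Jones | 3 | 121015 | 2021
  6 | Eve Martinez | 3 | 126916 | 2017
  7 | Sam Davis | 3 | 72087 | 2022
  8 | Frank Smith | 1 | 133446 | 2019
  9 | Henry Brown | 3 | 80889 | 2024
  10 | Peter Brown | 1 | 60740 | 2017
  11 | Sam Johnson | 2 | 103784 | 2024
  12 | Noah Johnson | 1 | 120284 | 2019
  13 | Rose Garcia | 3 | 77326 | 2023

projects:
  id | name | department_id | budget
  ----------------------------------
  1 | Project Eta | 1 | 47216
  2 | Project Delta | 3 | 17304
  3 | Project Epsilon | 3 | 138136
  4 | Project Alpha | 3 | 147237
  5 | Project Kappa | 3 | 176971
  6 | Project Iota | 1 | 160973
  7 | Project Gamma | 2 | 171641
SELECT department_id, MIN(salary) AS min_salary FROM employees GROUP BY department_id

Execution result:
department_id | min_salary
1 | 60740
2 | 103784
3 | 50368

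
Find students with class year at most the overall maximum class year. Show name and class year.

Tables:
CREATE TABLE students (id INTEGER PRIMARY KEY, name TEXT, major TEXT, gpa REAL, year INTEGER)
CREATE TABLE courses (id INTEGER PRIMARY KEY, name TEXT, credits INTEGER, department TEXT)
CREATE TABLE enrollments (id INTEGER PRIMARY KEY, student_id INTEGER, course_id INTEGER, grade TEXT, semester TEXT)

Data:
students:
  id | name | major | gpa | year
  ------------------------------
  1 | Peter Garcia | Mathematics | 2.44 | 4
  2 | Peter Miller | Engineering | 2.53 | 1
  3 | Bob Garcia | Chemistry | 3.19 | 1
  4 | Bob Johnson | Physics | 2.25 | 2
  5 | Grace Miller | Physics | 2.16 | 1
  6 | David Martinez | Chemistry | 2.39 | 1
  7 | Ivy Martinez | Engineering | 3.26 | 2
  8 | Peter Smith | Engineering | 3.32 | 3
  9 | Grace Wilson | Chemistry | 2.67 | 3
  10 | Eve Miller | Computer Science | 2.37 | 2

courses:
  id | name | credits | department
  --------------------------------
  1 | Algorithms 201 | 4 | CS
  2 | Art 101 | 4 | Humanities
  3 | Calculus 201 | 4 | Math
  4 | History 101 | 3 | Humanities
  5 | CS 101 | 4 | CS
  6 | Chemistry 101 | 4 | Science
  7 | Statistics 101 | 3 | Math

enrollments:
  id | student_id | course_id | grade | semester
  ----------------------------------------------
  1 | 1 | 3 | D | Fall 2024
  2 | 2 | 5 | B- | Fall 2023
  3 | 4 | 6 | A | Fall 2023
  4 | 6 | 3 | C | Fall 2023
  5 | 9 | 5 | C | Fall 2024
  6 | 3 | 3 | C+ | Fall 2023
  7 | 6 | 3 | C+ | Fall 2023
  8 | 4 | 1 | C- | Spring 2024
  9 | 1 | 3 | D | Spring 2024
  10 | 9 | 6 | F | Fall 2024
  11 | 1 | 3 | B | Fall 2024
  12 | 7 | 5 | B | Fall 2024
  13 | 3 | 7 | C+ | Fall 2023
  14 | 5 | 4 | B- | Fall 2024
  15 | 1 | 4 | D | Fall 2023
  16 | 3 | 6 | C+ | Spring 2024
SELECT name, year FROM students WHERE year <= (SELECT MAX(year) FROM students)

Execution result:
name | year
Peter Garcia | 4
Peter Miller | 1
Bob Garcia | 1
Bob Johnson | 2
Grace Miller | 1
David Martinez | 1
Ivy Martinez | 2
Peter Smith | 3
Grace Wilson | 3
Eve Miller | 2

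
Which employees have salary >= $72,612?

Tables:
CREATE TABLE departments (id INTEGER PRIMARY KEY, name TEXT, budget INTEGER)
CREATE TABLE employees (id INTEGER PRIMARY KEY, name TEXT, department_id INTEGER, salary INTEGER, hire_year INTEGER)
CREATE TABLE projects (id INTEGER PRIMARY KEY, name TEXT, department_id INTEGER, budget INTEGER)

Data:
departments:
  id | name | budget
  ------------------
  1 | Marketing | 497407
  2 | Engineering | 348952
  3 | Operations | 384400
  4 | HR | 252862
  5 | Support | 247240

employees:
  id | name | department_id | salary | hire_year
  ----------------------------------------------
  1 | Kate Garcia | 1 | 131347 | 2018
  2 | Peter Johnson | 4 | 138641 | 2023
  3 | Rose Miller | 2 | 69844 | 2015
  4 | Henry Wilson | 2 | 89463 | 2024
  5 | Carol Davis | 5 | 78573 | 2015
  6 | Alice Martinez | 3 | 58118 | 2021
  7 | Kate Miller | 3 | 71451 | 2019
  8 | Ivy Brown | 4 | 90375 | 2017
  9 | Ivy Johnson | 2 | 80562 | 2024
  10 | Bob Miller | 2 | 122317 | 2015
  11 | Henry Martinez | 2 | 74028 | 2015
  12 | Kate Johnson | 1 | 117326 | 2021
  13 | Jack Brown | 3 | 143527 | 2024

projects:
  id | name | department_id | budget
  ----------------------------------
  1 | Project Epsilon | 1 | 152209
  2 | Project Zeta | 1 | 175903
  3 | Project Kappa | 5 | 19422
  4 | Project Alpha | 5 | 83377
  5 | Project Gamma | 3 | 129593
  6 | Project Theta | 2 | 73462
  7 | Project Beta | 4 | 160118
SELECT name, salary FROM employees WHERE salary >= 72612

Execution result:
name | salary
Kate Garcia | 131347
Peter Johnson | 138641
Henry Wilson | 89463
Carol Davis | 78573
Ivy Brown | 90375
Ivy Johnson | 80562
Bob Miller | 122317
Henry Martinez | 74028
Kate Johnson | 117326
Jack Brown | 143527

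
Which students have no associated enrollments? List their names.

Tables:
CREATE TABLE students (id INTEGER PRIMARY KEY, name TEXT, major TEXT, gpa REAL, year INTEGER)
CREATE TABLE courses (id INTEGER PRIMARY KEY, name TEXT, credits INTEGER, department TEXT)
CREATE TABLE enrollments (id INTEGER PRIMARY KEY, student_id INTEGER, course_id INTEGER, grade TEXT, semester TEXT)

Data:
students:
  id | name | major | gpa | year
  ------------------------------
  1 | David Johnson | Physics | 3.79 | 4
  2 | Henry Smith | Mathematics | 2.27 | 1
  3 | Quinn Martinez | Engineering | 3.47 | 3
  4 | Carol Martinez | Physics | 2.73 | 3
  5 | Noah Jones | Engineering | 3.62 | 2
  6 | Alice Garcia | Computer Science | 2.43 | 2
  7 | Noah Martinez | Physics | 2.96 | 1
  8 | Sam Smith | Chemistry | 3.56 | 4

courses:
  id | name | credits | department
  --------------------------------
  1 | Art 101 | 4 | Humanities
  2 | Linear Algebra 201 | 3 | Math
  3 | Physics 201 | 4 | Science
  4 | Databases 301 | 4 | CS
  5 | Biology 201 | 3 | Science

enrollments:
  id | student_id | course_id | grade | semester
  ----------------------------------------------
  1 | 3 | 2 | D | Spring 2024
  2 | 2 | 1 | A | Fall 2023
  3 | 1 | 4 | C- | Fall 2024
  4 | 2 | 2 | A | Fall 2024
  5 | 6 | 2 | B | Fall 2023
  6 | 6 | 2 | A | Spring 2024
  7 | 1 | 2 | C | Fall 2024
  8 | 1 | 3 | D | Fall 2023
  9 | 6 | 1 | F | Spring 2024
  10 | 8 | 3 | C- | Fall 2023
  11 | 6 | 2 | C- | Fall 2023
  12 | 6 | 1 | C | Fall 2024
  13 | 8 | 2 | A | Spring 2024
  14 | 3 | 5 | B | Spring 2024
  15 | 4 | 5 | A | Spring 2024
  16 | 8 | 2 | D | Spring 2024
SELECT p.name FROM students p LEFT JOIN enrollments c ON c.student_id = p.id WHERE c.id IS NULL

Execution result:
name
Noah Jones
Noah Martinez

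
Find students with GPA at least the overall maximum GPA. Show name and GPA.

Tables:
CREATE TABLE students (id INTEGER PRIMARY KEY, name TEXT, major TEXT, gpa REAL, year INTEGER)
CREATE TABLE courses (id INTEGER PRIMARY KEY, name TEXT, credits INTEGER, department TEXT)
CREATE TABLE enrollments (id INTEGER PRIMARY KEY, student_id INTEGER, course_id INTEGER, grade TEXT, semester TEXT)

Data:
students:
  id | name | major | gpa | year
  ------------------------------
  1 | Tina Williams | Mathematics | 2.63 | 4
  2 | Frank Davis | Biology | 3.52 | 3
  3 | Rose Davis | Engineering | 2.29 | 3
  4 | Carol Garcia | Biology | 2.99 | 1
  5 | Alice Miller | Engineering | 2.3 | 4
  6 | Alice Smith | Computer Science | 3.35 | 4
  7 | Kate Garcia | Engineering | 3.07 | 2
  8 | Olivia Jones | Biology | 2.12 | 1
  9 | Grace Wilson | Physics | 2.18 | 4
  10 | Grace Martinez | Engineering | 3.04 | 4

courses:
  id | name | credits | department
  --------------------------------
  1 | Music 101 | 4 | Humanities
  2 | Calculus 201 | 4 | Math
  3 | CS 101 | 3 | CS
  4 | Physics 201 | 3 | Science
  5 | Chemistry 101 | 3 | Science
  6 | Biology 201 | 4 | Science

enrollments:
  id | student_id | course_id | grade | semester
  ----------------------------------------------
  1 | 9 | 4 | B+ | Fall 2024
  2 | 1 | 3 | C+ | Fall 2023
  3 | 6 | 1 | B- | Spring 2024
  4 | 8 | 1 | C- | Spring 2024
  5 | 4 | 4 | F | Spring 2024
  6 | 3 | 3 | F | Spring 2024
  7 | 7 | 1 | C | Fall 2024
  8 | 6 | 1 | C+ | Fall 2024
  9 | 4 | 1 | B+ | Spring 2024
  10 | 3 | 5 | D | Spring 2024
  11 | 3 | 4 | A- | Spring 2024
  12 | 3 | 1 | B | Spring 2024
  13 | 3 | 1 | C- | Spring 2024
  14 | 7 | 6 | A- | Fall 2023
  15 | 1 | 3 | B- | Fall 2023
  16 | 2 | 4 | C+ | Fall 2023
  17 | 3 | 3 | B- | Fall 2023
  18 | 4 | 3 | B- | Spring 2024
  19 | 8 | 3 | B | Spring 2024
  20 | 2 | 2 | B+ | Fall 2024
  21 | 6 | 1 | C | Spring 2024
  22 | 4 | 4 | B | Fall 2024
SELECT name, gpa FROM students WHERE gpa >= (SELECT MAX(gpa) FROM students)

Execution result:
name | gpa
Frank Davis | 3.52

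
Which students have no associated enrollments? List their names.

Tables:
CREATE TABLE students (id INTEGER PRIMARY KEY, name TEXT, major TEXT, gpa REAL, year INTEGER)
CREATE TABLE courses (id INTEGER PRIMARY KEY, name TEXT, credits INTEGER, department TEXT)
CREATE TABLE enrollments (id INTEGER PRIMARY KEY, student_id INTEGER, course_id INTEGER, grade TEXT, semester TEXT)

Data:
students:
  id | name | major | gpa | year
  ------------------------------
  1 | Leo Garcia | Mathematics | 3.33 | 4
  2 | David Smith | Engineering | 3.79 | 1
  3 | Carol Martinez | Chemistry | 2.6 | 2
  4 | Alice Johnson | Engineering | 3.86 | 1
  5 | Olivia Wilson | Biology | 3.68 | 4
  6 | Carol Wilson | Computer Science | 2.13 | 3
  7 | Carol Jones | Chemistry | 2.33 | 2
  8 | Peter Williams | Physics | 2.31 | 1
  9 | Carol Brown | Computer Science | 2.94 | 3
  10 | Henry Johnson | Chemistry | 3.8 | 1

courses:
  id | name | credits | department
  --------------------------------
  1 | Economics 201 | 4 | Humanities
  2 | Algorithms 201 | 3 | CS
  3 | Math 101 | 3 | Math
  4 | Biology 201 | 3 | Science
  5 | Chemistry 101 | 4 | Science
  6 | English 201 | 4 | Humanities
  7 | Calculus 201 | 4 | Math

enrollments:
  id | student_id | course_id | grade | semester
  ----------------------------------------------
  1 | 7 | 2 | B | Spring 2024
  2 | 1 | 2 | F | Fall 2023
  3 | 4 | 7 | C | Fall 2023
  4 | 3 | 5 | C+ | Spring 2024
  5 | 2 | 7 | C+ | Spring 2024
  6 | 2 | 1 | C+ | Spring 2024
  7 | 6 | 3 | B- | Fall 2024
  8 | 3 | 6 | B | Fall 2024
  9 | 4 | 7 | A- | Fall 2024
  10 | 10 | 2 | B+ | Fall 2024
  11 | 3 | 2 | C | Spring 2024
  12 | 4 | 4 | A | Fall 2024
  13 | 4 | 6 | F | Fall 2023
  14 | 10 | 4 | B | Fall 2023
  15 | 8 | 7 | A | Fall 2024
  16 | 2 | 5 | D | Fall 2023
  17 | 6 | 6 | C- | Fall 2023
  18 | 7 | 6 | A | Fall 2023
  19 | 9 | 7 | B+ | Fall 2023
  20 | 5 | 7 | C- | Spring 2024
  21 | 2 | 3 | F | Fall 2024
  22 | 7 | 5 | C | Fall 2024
SELECT p.name FROM students p LEFT JOIN enrollments c ON c.student_id = p.id WHERE c.id IS NULL

Execution result:
(no rows)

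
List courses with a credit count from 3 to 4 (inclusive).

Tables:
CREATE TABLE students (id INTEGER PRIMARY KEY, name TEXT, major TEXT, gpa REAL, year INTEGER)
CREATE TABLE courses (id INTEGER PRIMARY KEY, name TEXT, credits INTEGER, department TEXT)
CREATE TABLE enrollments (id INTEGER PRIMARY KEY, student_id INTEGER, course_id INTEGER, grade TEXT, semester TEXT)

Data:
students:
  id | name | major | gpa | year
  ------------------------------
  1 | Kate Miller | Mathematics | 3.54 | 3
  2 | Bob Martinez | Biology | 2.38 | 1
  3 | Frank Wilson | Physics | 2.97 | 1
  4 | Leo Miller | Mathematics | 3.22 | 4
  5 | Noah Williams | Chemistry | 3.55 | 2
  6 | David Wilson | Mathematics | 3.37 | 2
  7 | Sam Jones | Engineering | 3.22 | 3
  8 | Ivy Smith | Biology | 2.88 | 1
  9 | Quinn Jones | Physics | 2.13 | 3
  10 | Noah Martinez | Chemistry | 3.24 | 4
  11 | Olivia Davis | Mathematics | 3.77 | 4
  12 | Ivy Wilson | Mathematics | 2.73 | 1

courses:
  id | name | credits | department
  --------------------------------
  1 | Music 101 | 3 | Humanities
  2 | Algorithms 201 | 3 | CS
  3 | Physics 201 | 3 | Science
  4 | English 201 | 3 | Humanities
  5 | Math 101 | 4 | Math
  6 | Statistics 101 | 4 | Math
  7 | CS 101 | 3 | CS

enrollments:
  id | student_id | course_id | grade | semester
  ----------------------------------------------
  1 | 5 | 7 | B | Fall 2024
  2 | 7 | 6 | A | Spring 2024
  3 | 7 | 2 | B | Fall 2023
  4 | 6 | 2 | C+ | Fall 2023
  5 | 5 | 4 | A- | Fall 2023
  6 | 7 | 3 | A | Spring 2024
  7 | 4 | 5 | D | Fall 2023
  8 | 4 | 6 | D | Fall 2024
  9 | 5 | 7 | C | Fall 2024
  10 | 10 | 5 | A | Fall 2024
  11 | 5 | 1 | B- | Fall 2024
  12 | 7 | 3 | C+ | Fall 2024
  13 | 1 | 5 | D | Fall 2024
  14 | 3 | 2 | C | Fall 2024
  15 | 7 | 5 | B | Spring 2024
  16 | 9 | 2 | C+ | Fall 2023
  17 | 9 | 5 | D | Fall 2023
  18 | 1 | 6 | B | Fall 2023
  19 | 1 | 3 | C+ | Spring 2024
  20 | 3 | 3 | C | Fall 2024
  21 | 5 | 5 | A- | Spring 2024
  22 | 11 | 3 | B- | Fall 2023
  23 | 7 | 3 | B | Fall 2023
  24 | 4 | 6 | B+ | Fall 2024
SELECT name, credits FROM courses WHERE credits BETWEEN 3 AND 4

Execution result:
name | credits
Music 101 | 3
Algorithms 201 | 3
Physics 201 | 3
English 201 | 3
Math 101 | 4
Statistics 101 | 4
CS 101 | 3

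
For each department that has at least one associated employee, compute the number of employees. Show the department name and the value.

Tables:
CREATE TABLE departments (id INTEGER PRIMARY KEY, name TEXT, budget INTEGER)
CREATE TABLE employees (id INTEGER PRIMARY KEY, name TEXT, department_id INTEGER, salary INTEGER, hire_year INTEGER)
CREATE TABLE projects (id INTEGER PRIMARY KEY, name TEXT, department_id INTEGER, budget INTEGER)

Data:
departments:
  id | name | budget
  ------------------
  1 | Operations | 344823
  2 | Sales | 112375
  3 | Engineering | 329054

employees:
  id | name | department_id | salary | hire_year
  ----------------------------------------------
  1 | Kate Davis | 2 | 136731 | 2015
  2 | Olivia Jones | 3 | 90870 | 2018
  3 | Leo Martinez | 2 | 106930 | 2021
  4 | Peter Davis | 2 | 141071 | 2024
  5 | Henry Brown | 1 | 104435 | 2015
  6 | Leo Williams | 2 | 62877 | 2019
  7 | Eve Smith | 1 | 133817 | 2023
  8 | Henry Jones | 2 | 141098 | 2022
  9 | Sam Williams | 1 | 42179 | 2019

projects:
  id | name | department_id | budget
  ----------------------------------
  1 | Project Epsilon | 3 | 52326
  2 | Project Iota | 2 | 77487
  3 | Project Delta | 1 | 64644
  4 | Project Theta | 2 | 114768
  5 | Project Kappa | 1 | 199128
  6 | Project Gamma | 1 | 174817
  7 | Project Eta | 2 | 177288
SELECT p.name, COUNT(*) AS n FROM employees c JOIN departments p ON c.department_id = p.id GROUP BY p.id, p.name

Execution result:
name | n
Operations | 3
Sales | 5
Engineering | 1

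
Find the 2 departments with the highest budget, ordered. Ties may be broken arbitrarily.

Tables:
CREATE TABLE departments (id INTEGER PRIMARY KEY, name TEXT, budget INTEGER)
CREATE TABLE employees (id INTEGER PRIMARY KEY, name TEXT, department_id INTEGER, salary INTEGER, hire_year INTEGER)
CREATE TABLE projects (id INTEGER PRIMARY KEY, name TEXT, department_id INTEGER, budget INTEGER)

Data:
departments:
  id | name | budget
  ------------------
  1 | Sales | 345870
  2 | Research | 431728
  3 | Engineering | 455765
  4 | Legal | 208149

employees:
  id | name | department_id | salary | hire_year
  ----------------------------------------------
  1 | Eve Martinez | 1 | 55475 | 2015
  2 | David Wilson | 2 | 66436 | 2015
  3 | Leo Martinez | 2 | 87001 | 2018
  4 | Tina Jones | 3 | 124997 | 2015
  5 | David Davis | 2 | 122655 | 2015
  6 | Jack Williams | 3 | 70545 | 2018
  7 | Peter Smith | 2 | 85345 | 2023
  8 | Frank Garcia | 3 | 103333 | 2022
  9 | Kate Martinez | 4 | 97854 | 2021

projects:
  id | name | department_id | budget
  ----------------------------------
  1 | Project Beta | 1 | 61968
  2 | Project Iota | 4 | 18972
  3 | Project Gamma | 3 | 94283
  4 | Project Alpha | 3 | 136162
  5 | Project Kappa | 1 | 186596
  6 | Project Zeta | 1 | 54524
SELECT name, budget FROM departments ORDER BY budget DESC LIMIT 2

Execution result:
name | budget
Engineering | 455765
Research | 431728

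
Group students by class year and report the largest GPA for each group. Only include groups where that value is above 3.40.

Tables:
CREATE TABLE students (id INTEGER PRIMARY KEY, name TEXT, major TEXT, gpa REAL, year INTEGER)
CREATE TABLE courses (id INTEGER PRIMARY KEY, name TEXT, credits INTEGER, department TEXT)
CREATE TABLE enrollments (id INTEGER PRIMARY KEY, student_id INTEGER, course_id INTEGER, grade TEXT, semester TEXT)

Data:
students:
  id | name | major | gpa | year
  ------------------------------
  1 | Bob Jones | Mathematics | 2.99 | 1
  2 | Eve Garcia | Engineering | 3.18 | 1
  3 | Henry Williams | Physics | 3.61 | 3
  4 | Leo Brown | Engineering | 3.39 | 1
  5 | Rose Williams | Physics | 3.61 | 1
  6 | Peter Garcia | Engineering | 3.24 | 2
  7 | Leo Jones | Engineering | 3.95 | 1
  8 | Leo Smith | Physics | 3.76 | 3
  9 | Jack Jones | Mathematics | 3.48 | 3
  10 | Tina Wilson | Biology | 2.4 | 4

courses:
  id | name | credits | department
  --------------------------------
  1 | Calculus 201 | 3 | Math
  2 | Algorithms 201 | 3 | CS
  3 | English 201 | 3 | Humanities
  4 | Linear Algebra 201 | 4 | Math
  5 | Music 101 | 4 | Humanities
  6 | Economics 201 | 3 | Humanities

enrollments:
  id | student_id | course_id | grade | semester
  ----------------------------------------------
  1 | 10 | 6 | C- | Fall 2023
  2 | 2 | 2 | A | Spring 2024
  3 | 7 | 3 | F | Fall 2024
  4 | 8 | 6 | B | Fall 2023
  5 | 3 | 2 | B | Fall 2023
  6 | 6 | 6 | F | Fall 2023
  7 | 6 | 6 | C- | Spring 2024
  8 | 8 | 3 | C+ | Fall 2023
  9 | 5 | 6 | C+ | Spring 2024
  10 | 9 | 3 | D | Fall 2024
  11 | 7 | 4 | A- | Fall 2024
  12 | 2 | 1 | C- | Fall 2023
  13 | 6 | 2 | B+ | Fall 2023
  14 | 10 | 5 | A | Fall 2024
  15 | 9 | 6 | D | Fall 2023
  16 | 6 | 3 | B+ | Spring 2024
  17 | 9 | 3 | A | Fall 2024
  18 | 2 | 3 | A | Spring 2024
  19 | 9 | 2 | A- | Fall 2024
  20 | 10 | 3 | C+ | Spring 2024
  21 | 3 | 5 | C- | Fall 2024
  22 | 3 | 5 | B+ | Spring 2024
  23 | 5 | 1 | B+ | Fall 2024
SELECT year, MAX(gpa) AS max_gpa FROM students GROUP BY year HAVING MAX(gpa) > 3.4

Execution result:
year | max_gpa
1 | 3.95
3 | 3.76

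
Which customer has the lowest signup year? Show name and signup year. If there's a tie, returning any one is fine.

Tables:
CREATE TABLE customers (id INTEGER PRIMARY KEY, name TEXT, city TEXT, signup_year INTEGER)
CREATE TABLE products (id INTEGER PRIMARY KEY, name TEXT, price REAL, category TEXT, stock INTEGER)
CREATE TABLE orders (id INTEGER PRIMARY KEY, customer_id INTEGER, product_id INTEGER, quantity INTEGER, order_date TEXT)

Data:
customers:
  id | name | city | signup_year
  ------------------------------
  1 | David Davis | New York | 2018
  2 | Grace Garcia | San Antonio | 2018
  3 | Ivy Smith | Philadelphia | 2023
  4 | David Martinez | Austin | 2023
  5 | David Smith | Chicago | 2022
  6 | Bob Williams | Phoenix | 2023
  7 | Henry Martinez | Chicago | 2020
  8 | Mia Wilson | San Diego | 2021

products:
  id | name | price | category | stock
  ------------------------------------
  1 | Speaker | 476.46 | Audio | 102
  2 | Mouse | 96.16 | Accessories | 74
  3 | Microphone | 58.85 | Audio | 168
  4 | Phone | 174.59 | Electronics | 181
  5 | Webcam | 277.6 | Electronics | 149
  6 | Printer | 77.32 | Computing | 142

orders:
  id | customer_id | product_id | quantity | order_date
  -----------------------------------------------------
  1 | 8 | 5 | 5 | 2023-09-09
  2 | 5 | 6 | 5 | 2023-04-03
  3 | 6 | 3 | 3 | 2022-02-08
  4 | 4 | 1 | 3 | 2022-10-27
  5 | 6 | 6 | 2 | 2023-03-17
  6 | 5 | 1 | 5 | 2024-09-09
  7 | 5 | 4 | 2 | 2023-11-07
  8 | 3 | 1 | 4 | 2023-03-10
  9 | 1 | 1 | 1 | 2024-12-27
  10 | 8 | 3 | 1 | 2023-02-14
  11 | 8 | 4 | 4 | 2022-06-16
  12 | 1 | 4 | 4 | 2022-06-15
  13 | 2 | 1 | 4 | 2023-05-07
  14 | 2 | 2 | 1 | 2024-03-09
SELECT name, signup_year FROM customers ORDER BY signup_year ASC LIMIT 1

Execution result:
name | signup_year
David Davis | 2018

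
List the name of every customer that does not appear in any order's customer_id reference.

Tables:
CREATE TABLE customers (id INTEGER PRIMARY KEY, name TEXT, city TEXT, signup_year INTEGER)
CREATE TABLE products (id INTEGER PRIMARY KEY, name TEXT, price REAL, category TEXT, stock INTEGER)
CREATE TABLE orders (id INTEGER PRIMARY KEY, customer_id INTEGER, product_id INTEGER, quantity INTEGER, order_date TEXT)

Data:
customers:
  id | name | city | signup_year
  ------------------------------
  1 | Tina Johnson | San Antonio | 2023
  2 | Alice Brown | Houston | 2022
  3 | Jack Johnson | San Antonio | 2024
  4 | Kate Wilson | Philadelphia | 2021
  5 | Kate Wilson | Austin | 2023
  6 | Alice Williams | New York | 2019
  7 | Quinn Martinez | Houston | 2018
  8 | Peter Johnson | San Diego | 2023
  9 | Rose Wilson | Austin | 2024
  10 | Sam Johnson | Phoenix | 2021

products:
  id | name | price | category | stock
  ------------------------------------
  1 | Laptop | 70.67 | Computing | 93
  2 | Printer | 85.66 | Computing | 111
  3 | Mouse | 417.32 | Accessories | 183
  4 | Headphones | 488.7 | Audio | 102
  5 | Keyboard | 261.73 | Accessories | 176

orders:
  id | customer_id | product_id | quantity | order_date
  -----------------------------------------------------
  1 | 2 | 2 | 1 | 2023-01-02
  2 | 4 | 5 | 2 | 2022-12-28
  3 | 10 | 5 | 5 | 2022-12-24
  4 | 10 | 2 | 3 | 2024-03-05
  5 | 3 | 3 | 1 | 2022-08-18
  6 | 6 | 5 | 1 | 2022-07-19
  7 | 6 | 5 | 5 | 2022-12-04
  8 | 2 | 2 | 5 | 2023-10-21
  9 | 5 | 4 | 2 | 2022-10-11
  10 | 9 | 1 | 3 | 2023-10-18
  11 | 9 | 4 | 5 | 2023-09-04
SELECT p.name FROM customers p LEFT JOIN orders c ON c.customer_id = p.id WHERE c.id IS NULL

Execution result:
name
Tina Johnson
Quinn Martinez
Peter Johnson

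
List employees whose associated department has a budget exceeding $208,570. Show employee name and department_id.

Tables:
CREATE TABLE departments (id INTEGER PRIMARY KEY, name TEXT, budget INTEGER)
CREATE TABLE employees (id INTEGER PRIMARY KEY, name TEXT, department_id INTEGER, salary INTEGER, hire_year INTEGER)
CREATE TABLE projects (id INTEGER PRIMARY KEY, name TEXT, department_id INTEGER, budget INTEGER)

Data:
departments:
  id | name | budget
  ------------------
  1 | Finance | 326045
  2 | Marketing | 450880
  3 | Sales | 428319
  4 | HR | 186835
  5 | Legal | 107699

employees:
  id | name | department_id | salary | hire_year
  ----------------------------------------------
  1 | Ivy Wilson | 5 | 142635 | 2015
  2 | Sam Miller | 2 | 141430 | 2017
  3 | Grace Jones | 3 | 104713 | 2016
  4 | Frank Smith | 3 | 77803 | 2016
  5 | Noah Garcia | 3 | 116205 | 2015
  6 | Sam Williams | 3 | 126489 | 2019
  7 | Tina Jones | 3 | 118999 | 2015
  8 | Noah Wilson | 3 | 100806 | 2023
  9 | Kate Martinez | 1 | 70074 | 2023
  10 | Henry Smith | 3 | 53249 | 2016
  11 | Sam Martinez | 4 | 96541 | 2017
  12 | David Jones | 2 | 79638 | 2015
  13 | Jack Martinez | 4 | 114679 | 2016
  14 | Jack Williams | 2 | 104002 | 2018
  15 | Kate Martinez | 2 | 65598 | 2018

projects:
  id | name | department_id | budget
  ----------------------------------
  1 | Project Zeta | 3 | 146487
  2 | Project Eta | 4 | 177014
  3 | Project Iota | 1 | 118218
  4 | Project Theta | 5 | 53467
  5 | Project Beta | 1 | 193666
SELECT name, department_id FROM employees WHERE department_id IN (SELECT id FROM departments WHERE budget > 208570)

Execution result:
name | department_id
Sam Miller | 2
Grace Jones | 3
Frank Smith | 3
Noah Garcia | 3
Sam Williams | 3
Tina Jones | 3
Noah Wilson | 3
Kate Martinez | 1
Henry Smith | 3
David Jones | 2
Jack Williams | 2
Kate Martinez | 2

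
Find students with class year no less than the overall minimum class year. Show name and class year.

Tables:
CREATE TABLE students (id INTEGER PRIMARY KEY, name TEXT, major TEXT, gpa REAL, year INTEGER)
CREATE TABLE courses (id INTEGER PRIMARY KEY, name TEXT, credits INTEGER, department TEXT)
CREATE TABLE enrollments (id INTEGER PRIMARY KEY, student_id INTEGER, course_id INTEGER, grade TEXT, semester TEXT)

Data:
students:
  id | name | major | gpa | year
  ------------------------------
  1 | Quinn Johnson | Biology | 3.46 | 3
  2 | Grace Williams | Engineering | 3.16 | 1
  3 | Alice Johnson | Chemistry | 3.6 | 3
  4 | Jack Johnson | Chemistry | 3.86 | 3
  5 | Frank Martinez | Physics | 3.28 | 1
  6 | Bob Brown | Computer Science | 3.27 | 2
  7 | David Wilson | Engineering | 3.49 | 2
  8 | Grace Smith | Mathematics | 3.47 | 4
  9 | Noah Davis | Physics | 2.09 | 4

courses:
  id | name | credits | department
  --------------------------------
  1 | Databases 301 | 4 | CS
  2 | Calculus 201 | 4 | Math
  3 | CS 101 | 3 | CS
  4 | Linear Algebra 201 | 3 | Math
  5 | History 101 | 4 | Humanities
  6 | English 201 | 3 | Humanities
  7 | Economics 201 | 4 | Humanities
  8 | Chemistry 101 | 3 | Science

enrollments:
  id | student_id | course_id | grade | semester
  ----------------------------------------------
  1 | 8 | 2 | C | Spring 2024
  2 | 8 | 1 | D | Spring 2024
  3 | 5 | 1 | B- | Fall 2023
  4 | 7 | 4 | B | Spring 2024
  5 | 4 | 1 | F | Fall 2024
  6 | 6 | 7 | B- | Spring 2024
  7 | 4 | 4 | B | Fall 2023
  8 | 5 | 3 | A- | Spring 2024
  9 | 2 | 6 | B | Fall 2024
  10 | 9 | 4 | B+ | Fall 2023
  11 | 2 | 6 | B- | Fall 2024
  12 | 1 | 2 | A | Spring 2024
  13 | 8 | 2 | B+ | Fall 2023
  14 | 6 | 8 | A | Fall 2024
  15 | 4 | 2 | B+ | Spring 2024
SELECT name, year FROM students WHERE year >= (SELECT MIN(year) FROM students)

Execution result:
name | year
Quinn Johnson | 3
Grace Williams | 1
Alice Johnson | 3
Jack Johnson | 3
Frank Martinez | 1
Bob Brown | 2
David Wilson | 2
Grace Smith | 4
Noah Davis | 4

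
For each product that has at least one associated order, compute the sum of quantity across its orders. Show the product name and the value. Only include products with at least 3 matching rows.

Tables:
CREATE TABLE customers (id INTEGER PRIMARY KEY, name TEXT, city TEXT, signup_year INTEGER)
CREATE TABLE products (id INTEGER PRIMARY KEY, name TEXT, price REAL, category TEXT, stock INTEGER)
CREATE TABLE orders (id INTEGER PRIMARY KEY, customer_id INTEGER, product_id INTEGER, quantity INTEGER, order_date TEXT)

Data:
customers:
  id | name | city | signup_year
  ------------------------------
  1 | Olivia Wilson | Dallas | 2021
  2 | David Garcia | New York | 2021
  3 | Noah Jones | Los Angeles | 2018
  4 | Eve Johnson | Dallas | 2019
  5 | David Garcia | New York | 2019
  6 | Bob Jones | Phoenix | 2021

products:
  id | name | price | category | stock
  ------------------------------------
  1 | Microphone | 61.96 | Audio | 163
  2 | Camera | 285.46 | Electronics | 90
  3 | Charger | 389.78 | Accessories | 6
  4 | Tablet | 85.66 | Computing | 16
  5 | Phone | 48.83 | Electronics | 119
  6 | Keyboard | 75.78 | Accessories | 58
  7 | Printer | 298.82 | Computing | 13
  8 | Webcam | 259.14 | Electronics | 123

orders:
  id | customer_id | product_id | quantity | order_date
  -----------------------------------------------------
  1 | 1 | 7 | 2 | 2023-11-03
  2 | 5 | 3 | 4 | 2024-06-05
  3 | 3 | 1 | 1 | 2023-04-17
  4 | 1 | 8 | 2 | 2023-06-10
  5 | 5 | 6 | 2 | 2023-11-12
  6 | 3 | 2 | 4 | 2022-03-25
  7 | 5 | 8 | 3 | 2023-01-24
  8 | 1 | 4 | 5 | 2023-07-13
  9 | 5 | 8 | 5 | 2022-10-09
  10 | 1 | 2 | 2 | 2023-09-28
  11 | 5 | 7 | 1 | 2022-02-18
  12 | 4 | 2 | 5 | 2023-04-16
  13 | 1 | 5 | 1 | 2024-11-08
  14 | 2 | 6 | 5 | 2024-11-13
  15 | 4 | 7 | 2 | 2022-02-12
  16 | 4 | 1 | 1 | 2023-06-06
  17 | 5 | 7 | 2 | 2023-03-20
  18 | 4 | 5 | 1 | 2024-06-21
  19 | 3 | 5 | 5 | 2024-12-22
SELECT p.name, SUM(c.quantity) AS sum_quantity FROM orders c JOIN products p ON c.product_id = p.id GROUP BY p.id, p.name HAVING COUNT(*) >= 3

Execution result:
name | sum_quantity
Camera | 11
Phone | 7
Printer | 7
Webcam | 10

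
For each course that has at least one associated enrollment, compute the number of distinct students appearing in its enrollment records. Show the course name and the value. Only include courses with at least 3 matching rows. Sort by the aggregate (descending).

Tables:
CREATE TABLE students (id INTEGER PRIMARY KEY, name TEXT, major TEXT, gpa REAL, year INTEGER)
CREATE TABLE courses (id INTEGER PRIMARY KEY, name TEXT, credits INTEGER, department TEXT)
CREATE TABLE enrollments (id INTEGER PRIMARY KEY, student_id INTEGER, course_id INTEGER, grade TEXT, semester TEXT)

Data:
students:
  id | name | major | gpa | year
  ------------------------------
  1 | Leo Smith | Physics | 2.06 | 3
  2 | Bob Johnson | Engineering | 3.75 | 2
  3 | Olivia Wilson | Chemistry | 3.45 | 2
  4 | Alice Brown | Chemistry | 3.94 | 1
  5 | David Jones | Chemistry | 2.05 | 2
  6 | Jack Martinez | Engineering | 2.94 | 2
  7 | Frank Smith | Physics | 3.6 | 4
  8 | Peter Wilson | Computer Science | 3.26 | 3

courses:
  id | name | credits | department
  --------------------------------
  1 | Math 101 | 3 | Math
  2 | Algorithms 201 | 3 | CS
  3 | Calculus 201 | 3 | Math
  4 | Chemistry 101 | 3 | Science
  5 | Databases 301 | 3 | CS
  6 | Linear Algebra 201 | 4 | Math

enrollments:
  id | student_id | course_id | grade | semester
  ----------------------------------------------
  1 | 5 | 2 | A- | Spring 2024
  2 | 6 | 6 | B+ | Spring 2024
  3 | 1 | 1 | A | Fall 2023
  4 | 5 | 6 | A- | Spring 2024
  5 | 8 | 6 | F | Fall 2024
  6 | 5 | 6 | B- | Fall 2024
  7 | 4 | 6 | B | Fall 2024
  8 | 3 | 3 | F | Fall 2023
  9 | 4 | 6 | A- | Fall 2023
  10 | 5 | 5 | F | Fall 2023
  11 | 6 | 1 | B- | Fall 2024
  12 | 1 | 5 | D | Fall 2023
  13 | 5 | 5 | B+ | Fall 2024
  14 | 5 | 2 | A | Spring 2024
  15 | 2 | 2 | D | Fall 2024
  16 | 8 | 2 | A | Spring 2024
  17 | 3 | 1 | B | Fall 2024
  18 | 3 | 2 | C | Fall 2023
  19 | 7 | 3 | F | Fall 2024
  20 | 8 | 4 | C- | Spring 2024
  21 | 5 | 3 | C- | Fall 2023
SELECT p.name, COUNT(DISTINCT c.student_id) AS distinct_student_count FROM enrollments c JOIN courses p ON c.course_id = p.id GROUP BY p.id, p.name HAVING COUNT(*) >= 3 ORDER BY distinct_student_count DESC

Execution result:
name | distinct_student_count
Algorithms 201 | 4
Linear Algebra 201 | 4
Math 101 | 3
Calculus 201 | 3
Databases 301 | 2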